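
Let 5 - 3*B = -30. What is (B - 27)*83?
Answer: -3818/3 ≈ -1272.7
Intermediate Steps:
B = 35/3 (B = 5/3 - 1/3*(-30) = 5/3 + 10 = 35/3 ≈ 11.667)
(B - 27)*83 = (35/3 - 27)*83 = -46/3*83 = -3818/3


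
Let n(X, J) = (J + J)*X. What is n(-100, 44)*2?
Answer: -17600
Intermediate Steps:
n(X, J) = 2*J*X (n(X, J) = (2*J)*X = 2*J*X)
n(-100, 44)*2 = (2*44*(-100))*2 = -8800*2 = -17600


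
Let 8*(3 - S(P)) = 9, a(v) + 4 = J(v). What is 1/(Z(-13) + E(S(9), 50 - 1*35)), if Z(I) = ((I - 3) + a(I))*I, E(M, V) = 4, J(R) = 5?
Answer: 1/199 ≈ 0.0050251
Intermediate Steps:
a(v) = 1 (a(v) = -4 + 5 = 1)
S(P) = 15/8 (S(P) = 3 - ⅛*9 = 3 - 9/8 = 15/8)
Z(I) = I*(-2 + I) (Z(I) = ((I - 3) + 1)*I = ((-3 + I) + 1)*I = (-2 + I)*I = I*(-2 + I))
1/(Z(-13) + E(S(9), 50 - 1*35)) = 1/(-13*(-2 - 13) + 4) = 1/(-13*(-15) + 4) = 1/(195 + 4) = 1/199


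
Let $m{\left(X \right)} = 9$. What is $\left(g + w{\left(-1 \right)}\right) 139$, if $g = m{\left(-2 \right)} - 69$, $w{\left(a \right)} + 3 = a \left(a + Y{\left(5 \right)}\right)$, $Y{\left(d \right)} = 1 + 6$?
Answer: $-9591$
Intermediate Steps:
$Y{\left(d \right)} = 7$
$w{\left(a \right)} = -3 + a \left(7 + a\right)$ ($w{\left(a \right)} = -3 + a \left(a + 7\right) = -3 + a \left(7 + a\right)$)
$g = -60$ ($g = 9 - 69 = -60$)
$\left(g + w{\left(-1 \right)}\right) 139 = \left(-60 + \left(-3 + \left(-1\right)^{2} + 7 \left(-1\right)\right)\right) 139 = \left(-60 - 9\right) 139 = \left(-69\right) 139 = -9591$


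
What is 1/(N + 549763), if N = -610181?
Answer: -1/60418 ≈ -1.6551e-5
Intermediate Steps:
1/(N + 549763) = 1/(-610181 + 549763) = 1/(-60418) = -1/60418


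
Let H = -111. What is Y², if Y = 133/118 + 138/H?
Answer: 257049/19061956 ≈ 0.013485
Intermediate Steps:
Y = -507/4366 (Y = 133/118 + 138/(-111) = 133*(1/118) + 138*(-1/111) = 133/118 - 46/37 = -507/4366 ≈ -0.11612)
Y² = (-507/4366)² = 257049/19061956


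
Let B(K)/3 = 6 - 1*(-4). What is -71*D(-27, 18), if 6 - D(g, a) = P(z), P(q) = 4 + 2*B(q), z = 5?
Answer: 4118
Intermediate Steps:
B(K) = 30 (B(K) = 3*(6 - 1*(-4)) = 3*(6 + 4) = 3*10 = 30)
P(q) = 64 (P(q) = 4 + 2*30 = 4 + 60 = 64)
D(g, a) = -58 (D(g, a) = 6 - 1*64 = 6 - 64 = -58)
-71*D(-27, 18) = -71*(-58) = 4118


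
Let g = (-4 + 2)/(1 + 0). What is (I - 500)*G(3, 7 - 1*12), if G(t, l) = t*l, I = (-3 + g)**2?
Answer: 7125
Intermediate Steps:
g = -2 (g = -2/1 = -2*1 = -2)
I = 25 (I = (-3 - 2)**2 = (-5)**2 = 25)
G(t, l) = l*t
(I - 500)*G(3, 7 - 1*12) = (25 - 500)*((7 - 1*12)*3) = -475*(7 - 12)*3 = -(-2375)*3 = -475*(-15) = 7125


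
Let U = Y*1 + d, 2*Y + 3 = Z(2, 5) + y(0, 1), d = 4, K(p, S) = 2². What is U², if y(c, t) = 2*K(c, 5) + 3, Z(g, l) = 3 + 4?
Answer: 529/4 ≈ 132.25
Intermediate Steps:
K(p, S) = 4
Z(g, l) = 7
y(c, t) = 11 (y(c, t) = 2*4 + 3 = 8 + 3 = 11)
Y = 15/2 (Y = -3/2 + (7 + 11)/2 = -3/2 + (½)*18 = -3/2 + 9 = 15/2 ≈ 7.5000)
U = 23/2 (U = (15/2)*1 + 4 = 15/2 + 4 = 23/2 ≈ 11.500)
U² = (23/2)² = 529/4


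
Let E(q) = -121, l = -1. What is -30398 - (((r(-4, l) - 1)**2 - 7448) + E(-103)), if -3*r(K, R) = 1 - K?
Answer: -205525/9 ≈ -22836.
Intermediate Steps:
r(K, R) = -1/3 + K/3 (r(K, R) = -(1 - K)/3 = -1/3 + K/3)
-30398 - (((r(-4, l) - 1)**2 - 7448) + E(-103)) = -30398 - ((((-1/3 + (1/3)*(-4)) - 1)**2 - 7448) - 121) = -30398 - ((((-1/3 - 4/3) - 1)**2 - 7448) - 121) = -30398 - (((-5/3 - 1)**2 - 7448) - 121) = -30398 - (((-8/3)**2 - 7448) - 121) = -30398 - ((64/9 - 7448) - 121) = -30398 - (-66968/9 - 121) = -30398 - 1*(-68057/9) = -30398 + 68057/9 = -205525/9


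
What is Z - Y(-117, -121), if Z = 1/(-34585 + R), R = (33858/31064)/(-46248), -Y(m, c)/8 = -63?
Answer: -379423949195224/752825252833 ≈ -504.00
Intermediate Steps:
Y(m, c) = 504 (Y(m, c) = -8*(-63) = 504)
R = -513/21767392 (R = (33858*(1/31064))*(-1/46248) = (1539/1412)*(-1/46248) = -513/21767392 ≈ -2.3567e-5)
Z = -21767392/752825252833 (Z = 1/(-34585 - 513/21767392) = 1/(-752825252833/21767392) = -21767392/752825252833 ≈ -2.8914e-5)
Z - Y(-117, -121) = -21767392/752825252833 - 1*504 = -21767392/752825252833 - 504 = -379423949195224/752825252833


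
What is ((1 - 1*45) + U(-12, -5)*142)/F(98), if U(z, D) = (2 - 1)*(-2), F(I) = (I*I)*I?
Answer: -41/117649 ≈ -0.00034849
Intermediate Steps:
F(I) = I³ (F(I) = I²*I = I³)
U(z, D) = -2 (U(z, D) = 1*(-2) = -2)
((1 - 1*45) + U(-12, -5)*142)/F(98) = ((1 - 1*45) - 2*142)/(98³) = ((1 - 45) - 284)/941192 = (-44 - 284)*(1/941192) = -328*1/941192 = -41/117649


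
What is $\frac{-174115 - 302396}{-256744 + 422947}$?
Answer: $- \frac{158837}{55401} \approx -2.867$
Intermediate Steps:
$\frac{-174115 - 302396}{-256744 + 422947} = - \frac{476511}{166203} = \left(-476511\right) \frac{1}{166203} = - \frac{158837}{55401}$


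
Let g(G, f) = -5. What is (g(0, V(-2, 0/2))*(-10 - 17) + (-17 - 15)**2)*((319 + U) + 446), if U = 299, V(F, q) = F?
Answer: 1233176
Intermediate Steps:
(g(0, V(-2, 0/2))*(-10 - 17) + (-17 - 15)**2)*((319 + U) + 446) = (-5*(-10 - 17) + (-17 - 15)**2)*((319 + 299) + 446) = (-5*(-27) + (-32)**2)*(618 + 446) = (135 + 1024)*1064 = 1159*1064 = 1233176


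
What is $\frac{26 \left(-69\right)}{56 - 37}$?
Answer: $- \frac{1794}{19} \approx -94.421$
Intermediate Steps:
$\frac{26 \left(-69\right)}{56 - 37} = - \frac{1794}{19}$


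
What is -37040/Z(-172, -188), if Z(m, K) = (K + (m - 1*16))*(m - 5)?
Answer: -4630/8319 ≈ -0.55656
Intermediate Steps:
Z(m, K) = (-5 + m)*(-16 + K + m) (Z(m, K) = (K + (m - 16))*(-5 + m) = (K + (-16 + m))*(-5 + m) = (-16 + K + m)*(-5 + m) = (-5 + m)*(-16 + K + m))
-37040/Z(-172, -188) = -37040/(80 + (-172)² - 21*(-172) - 5*(-188) - 188*(-172)) = -37040/(80 + 29584 + 3612 + 940 + 32336) = -37040/66552 = -37040*1/66552 = -4630/8319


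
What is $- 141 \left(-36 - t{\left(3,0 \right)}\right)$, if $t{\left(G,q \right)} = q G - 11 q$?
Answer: $5076$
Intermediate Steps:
$t{\left(G,q \right)} = - 11 q + G q$ ($t{\left(G,q \right)} = G q - 11 q = - 11 q + G q$)
$- 141 \left(-36 - t{\left(3,0 \right)}\right) = - 141 \left(-36 - 0 \left(-11 + 3\right)\right) = - 141 \left(-36 - 0 \left(-8\right)\right) = - 141 \left(-36 - 0\right) = - 141 \left(-36 + 0\right) = \left(-141\right) \left(-36\right) = 5076$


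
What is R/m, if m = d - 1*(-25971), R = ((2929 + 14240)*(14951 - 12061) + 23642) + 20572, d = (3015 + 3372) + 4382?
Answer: 1128696/835 ≈ 1351.7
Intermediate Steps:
d = 10769 (d = 6387 + 4382 = 10769)
R = 49662624 (R = (17169*2890 + 23642) + 20572 = (49618410 + 23642) + 20572 = 49642052 + 20572 = 49662624)
m = 36740 (m = 10769 - 1*(-25971) = 10769 + 25971 = 36740)
R/m = 49662624/36740 = 49662624*(1/36740) = 1128696/835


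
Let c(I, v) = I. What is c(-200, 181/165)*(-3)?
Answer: 600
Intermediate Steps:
c(-200, 181/165)*(-3) = -200*(-3) = 600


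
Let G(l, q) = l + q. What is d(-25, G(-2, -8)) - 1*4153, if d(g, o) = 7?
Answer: -4146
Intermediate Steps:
d(-25, G(-2, -8)) - 1*4153 = 7 - 1*4153 = 7 - 4153 = -4146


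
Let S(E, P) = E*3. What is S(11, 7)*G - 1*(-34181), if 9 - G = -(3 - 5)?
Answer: 34412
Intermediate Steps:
G = 7 (G = 9 - (-1)*(3 - 5) = 9 - (-1)*(-2) = 9 - 1*2 = 9 - 2 = 7)
S(E, P) = 3*E
S(11, 7)*G - 1*(-34181) = (3*11)*7 - 1*(-34181) = 33*7 + 34181 = 231 + 34181 = 34412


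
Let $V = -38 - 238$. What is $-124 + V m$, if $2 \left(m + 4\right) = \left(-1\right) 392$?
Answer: $55076$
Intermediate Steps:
$m = -200$ ($m = -4 + \frac{\left(-1\right) 392}{2} = -4 + \frac{1}{2} \left(-392\right) = -4 - 196 = -200$)
$V = -276$ ($V = -38 - 238 = -276$)
$-124 + V m = -124 - -55200 = -124 + 55200 = 55076$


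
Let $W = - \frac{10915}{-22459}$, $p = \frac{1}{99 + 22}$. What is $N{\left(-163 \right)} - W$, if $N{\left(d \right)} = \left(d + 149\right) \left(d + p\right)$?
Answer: $\frac{167561861}{73447} \approx 2281.4$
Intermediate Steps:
$p = \frac{1}{121} \approx 0.0082645$
$W = \frac{295}{607}$ ($W = \left(-10915\right) \left(- \frac{1}{22459}\right) = \frac{295}{607} \approx 0.486$)
$N{\left(d \right)} = \left(149 + d\right) \left(\frac{1}{121} + d\right)$ ($N{\left(d \right)} = \left(d + 149\right) \left(d + \frac{1}{121}\right) = \left(149 + d\right) \left(\frac{1}{121} + d\right)$)
$N{\left(-163 \right)} - W = \left(\frac{149}{121} + \left(-163\right)^{2} + \frac{18030}{121} \left(-163\right)\right) - \frac{295}{607} = \left(\frac{149}{121} + 26569 - \frac{2938890}{121}\right) - \frac{295}{607} = \frac{276108}{121} - \frac{295}{607} = \frac{167561861}{73447}$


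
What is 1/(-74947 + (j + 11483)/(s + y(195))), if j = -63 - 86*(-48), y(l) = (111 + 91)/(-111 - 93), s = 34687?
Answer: -3537973/265158876535 ≈ -1.3343e-5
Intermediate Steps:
y(l) = -101/102 (y(l) = 202/(-204) = 202*(-1/204) = -101/102)
j = 4065 (j = -63 + 4128 = 4065)
1/(-74947 + (j + 11483)/(s + y(195))) = 1/(-74947 + (4065 + 11483)/(34687 - 101/102)) = 1/(-74947 + 15548/(3537973/102)) = 1/(-74947 + 15548*(102/3537973)) = 1/(-74947 + 1585896/3537973) = 1/(-265158876535/3537973) = -3537973/265158876535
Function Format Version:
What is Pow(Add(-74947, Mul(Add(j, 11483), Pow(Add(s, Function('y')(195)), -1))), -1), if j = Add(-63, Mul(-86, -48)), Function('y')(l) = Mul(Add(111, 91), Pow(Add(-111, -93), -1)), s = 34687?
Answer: Rational(-3537973, 265158876535) ≈ -1.3343e-5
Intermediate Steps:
Function('y')(l) = Rational(-101, 102) (Function('y')(l) = Mul(202, Pow(-204, -1)) = Mul(202, Rational(-1, 204)) = Rational(-101, 102))
j = 4065 (j = Add(-63, 4128) = 4065)
Pow(Add(-74947, Mul(Add(j, 11483), Pow(Add(s, Function('y')(195)), -1))), -1) = Pow(Add(-74947, Mul(Add(4065, 11483), Pow(Add(34687, Rational(-101, 102)), -1))), -1) = Pow(Add(-74947, Mul(15548, Pow(Rational(3537973, 102), -1))), -1) = Pow(Add(-74947, Mul(15548, Rational(102, 3537973))), -1) = Pow(Add(-74947, Rational(1585896, 3537973)), -1) = Pow(Rational(-265158876535, 3537973), -1) = Rational(-3537973, 265158876535)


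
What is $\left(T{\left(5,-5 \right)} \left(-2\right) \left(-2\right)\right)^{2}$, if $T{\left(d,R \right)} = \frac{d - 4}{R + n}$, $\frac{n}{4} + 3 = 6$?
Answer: $\frac{16}{49} \approx 0.32653$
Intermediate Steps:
$n = 12$ ($n = -12 + 4 \cdot 6 = -12 + 24 = 12$)
$T{\left(d,R \right)} = \frac{-4 + d}{12 + R}$ ($T{\left(d,R \right)} = \frac{d - 4}{R + 12} = \frac{-4 + d}{12 + R}$)
$\left(T{\left(5,-5 \right)} \left(-2\right) \left(-2\right)\right)^{2} = \left(\frac{-4 + 5}{12 - 5} \left(-2\right) \left(-2\right)\right)^{2} = \left(\frac{1}{7} \cdot 1 \left(-2\right) \left(-2\right)\right)^{2} = \left(\frac{1}{7} \left(-2\right) \left(-2\right)\right)^{2} = \left(\left(- \frac{2}{7}\right) \left(-2\right)\right)^{2} = \left(\frac{4}{7}\right)^{2} = \frac{16}{49}$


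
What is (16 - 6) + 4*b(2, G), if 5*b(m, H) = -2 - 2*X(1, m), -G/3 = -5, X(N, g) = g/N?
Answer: 26/5 ≈ 5.2000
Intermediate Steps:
G = 15 (G = -3*(-5) = 15)
b(m, H) = -⅖ - 2*m/5 (b(m, H) = (-2 - 2*m/1)/5 = (-2 - 2*m)/5 = -⅖ - 2*m/5)
(16 - 6) + 4*b(2, G) = (16 - 6) + 4*(-⅖ - ⅖*2) = 10 + 4*(-⅖ - ⅘) = 10 + 4*(-6/5) = 10 - 24/5 = 26/5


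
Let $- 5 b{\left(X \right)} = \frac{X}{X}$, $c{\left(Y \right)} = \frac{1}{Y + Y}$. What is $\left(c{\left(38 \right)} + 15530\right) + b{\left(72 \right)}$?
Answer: $\frac{5901329}{380} \approx 15530.0$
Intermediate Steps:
$c{\left(Y \right)} = \frac{1}{2 Y}$
$b{\left(X \right)} = - \frac{1}{5}$ ($b{\left(X \right)} = - \frac{X \frac{1}{X}}{5} = \left(- \frac{1}{5}\right) 1 = - \frac{1}{5}$)
$\left(c{\left(38 \right)} + 15530\right) + b{\left(72 \right)} = \left(\frac{1}{2 \cdot 38} + 15530\right) - \frac{1}{5} = \left(\frac{1}{2} \cdot \frac{1}{38} + 15530\right) - \frac{1}{5} = \left(\frac{1}{76} + 15530\right) - \frac{1}{5} = \frac{1180281}{76} - \frac{1}{5} = \frac{5901329}{380}$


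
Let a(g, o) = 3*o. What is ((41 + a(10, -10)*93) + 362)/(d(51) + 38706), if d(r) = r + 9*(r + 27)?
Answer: -341/5637 ≈ -0.060493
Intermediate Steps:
d(r) = 243 + 10*r (d(r) = r + 9*(27 + r) = r + (243 + 9*r) = 243 + 10*r)
((41 + a(10, -10)*93) + 362)/(d(51) + 38706) = ((41 + (3*(-10))*93) + 362)/((243 + 10*51) + 38706) = ((41 - 30*93) + 362)/((243 + 510) + 38706) = ((41 - 2790) + 362)/(753 + 38706) = (-2749 + 362)/39459 = -2387*1/39459 = -341/5637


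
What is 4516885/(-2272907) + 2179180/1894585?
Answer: -102987116899/123034728817 ≈ -0.83706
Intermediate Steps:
4516885/(-2272907) + 2179180/1894585 = 4516885*(-1/2272907) + 2179180*(1/1894585) = -4516885/2272907 + 435836/378917 = -102987116899/123034728817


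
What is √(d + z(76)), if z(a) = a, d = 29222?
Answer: √29298 ≈ 171.17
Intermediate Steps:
√(d + z(76)) = √(29222 + 76) = √29298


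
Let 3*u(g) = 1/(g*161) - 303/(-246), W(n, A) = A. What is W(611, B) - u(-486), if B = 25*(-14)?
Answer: -1686220841/4812129 ≈ -350.41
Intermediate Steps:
B = -350
u(g) = 101/246 + 1/(483*g) (u(g) = (1/(g*161) - 303/(-246))/3 = ((1/161)/g - 303*(-1/246))/3 = (1/(161*g) + 101/82)/3 = (101/82 + 1/(161*g))/3 = 101/246 + 1/(483*g))
W(611, B) - u(-486) = -350 - (82 + 16261*(-486))/(39606*(-486)) = -350 - (-1)*(82 - 7902846)/(39606*486) = -350 - (-1)*(-7902764)/(39606*486) = -350 - 1*1975691/4812129 = -350 - 1975691/4812129 = -1686220841/4812129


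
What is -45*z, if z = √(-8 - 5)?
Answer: -45*I*√13 ≈ -162.25*I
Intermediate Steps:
z = I*√13 (z = √(-13) = I*√13 ≈ 3.6056*I)
-45*z = -45*I*√13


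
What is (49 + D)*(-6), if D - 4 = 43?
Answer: -576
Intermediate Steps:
D = 47 (D = 4 + 43 = 47)
(49 + D)*(-6) = (49 + 47)*(-6) = 96*(-6) = -576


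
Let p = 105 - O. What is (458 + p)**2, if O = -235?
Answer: 636804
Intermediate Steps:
p = 340 (p = 105 - 1*(-235) = 105 + 235 = 340)
(458 + p)**2 = (458 + 340)**2 = 798**2 = 636804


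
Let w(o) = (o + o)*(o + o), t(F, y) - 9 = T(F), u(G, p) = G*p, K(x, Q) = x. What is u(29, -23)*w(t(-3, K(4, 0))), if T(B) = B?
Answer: -96048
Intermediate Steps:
t(F, y) = 9 + F
w(o) = 4*o**2 (w(o) = (2*o)*(2*o) = 4*o**2)
u(29, -23)*w(t(-3, K(4, 0))) = (29*(-23))*(4*(9 - 3)**2) = -2668*6**2 = -2668*36 = -667*144 = -96048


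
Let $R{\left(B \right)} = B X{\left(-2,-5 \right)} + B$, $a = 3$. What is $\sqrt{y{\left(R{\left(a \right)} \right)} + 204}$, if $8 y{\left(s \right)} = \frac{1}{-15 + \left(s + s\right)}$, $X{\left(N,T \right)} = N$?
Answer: $\frac{\sqrt{1439382}}{84} \approx 14.283$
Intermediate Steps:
$R{\left(B \right)} = - B$ ($R{\left(B \right)} = B \left(-2\right) + B = - 2 B + B = - B$)
$y{\left(s \right)} = \frac{1}{8 \left(-15 + 2 s\right)}$ ($y{\left(s \right)} = \frac{1}{8 \left(-15 + \left(s + s\right)\right)} = \frac{1}{8 \left(-15 + 2 s\right)}$)
$\sqrt{y{\left(R{\left(a \right)} \right)} + 204} = \sqrt{\frac{1}{8 \left(-15 + 2 \left(\left(-1\right) 3\right)\right)} + 204} = \sqrt{\frac{1}{8 \left(-15 + 2 \left(-3\right)\right)} + 204} = \sqrt{\frac{1}{8 \left(-15 - 6\right)} + 204} = \sqrt{\frac{1}{8 \left(-21\right)} + 204} = \sqrt{\frac{1}{8} \left(- \frac{1}{21}\right) + 204} = \sqrt{- \frac{1}{168} + 204} = \sqrt{\frac{34271}{168}} = \frac{\sqrt{1439382}}{84}$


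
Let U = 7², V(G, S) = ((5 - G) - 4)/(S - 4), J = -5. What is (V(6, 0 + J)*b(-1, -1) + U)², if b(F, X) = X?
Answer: 190096/81 ≈ 2346.9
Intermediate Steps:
V(G, S) = (1 - G)/(-4 + S)
U = 49
(V(6, 0 + J)*b(-1, -1) + U)² = (((1 - 1*6)/(-4 + (0 - 5)))*(-1) + 49)² = (((1 - 6)/(-4 - 5))*(-1) + 49)² = ((-5/(-9))*(-1) + 49)² = (-⅑*(-5)*(-1) + 49)² = ((5/9)*(-1) + 49)² = (-5/9 + 49)² = (436/9)² = 190096/81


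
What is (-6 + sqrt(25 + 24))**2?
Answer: 1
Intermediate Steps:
(-6 + sqrt(25 + 24))**2 = (-6 + sqrt(49))**2 = (-6 + 7)**2 = 1**2 = 1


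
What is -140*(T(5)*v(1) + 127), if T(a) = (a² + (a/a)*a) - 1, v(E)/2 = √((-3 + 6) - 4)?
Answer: -17780 - 8120*I ≈ -17780.0 - 8120.0*I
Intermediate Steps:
v(E) = 2*I (v(E) = 2*√((-3 + 6) - 4) = 2*√(3 - 4) = 2*√(-1) = 2*I)
T(a) = -1 + a + a² (T(a) = (a² + 1*a) - 1 = (a² + a) - 1 = (a + a²) - 1 = -1 + a + a²)
-140*(T(5)*v(1) + 127) = -140*((-1 + 5 + 5²)*(2*I) + 127) = -140*((-1 + 5 + 25)*(2*I) + 127) = -140*(29*(2*I) + 127) = -140*(58*I + 127) = -140*(127 + 58*I) = -17780 - 8120*I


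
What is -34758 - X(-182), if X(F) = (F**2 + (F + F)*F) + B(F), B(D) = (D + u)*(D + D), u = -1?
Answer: -200742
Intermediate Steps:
B(D) = 2*D*(-1 + D) (B(D) = (D - 1)*(D + D) = (-1 + D)*(2*D) = 2*D*(-1 + D))
X(F) = 3*F**2 + 2*F*(-1 + F) (X(F) = (F**2 + (F + F)*F) + 2*F*(-1 + F) = (F**2 + (2*F)*F) + 2*F*(-1 + F) = (F**2 + 2*F**2) + 2*F*(-1 + F) = 3*F**2 + 2*F*(-1 + F))
-34758 - X(-182) = -34758 - (-182)*(-2 + 5*(-182)) = -34758 - (-182)*(-2 - 910) = -34758 - (-182)*(-912) = -34758 - 1*165984 = -34758 - 165984 = -200742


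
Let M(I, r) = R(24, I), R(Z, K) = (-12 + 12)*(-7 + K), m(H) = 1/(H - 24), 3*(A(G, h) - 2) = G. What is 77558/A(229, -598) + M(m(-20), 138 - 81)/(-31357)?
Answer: 232674/235 ≈ 990.10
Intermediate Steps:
A(G, h) = 2 + G/3
m(H) = 1/(-24 + H)
R(Z, K) = 0 (R(Z, K) = 0*(-7 + K) = 0)
M(I, r) = 0
77558/A(229, -598) + M(m(-20), 138 - 81)/(-31357) = 77558/(2 + (⅓)*229) + 0/(-31357) = 77558/(2 + 229/3) + 0*(-1/31357) = 77558/(235/3) + 0 = 77558*(3/235) + 0 = 232674/235 + 0 = 232674/235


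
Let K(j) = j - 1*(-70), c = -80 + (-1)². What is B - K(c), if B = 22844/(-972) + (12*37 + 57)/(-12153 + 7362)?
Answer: -5668409/388071 ≈ -14.607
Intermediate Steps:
c = -79 (c = -80 + 1 = -79)
K(j) = 70 + j (K(j) = j + 70 = 70 + j)
B = -9161048/388071 (B = 22844*(-1/972) + (444 + 57)/(-4791) = -5711/243 + 501*(-1/4791) = -5711/243 - 167/1597 = -9161048/388071 ≈ -23.607)
B - K(c) = -9161048/388071 - (70 - 79) = -9161048/388071 - 1*(-9) = -9161048/388071 + 9 = -5668409/388071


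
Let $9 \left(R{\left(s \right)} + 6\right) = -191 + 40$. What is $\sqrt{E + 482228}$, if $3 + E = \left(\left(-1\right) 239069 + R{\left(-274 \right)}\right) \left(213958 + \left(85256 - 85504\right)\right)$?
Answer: $\frac{i \sqrt{459862394435}}{3} \approx 2.2604 \cdot 10^{5} i$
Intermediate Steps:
$R{\left(s \right)} = - \frac{205}{9}$ ($R{\left(s \right)} = -6 + \frac{-191 + 40}{9} = -6 + \frac{1}{9} \left(-151\right) = -6 - \frac{151}{9} = - \frac{205}{9}$)
$E = - \frac{459866734487}{9}$ ($E = -3 + \left(\left(-1\right) 239069 - \frac{205}{9}\right) \left(213958 + \left(85256 - 85504\right)\right) = -3 + \left(-239069 - \frac{205}{9}\right) \left(213958 + \left(85256 - 85504\right)\right) = -3 - \frac{2151826 \left(213958 - 248\right)}{9} = -3 - \frac{459866734460}{9} = - \frac{459866734487}{9} \approx -5.1096 \cdot 10^{10}$)
$\sqrt{E + 482228} = \sqrt{- \frac{459866734487}{9} + 482228} = \sqrt{- \frac{459862394435}{9}} = \frac{i \sqrt{459862394435}}{3}$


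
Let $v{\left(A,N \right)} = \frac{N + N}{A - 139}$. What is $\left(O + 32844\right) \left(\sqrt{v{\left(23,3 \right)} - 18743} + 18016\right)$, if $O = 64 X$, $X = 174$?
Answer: $792343680 + \frac{21990 i \sqrt{63051626}}{29} \approx 7.9234 \cdot 10^{8} + 6.0211 \cdot 10^{6} i$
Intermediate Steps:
$v{\left(A,N \right)} = \frac{2 N}{-139 + A}$
$O = 11136$ ($O = 64 \cdot 174 = 11136$)
$\left(O + 32844\right) \left(\sqrt{v{\left(23,3 \right)} - 18743} + 18016\right) = \left(11136 + 32844\right) \left(\sqrt{2 \cdot 3 \frac{1}{-139 + 23} - 18743} + 18016\right) = 43980 \left(\sqrt{2 \cdot 3 \frac{1}{-116} - 18743} + 18016\right) = 43980 \left(\sqrt{2 \cdot 3 \left(- \frac{1}{116}\right) - 18743} + 18016\right) = 43980 \left(\sqrt{- \frac{3}{58} - 18743} + 18016\right) = 43980 \left(\sqrt{- \frac{1087097}{58}} + 18016\right) = 43980 \left(\frac{i \sqrt{63051626}}{58} + 18016\right) = 43980 \left(18016 + \frac{i \sqrt{63051626}}{58}\right) = 792343680 + \frac{21990 i \sqrt{63051626}}{29}$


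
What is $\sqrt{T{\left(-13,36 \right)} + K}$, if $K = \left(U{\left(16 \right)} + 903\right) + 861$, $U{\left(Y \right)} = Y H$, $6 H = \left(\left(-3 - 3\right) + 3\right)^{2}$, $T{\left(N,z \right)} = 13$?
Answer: $\sqrt{1801} \approx 42.438$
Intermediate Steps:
$H = \frac{3}{2}$ ($H = \frac{\left(\left(-3 - 3\right) + 3\right)^{2}}{6} = \frac{\left(-6 + 3\right)^{2}}{6} = \frac{\left(-3\right)^{2}}{6} = \frac{1}{6} \cdot 9 = \frac{3}{2} \approx 1.5$)
$U{\left(Y \right)} = \frac{3 Y}{2}$ ($U{\left(Y \right)} = Y \frac{3}{2} = \frac{3 Y}{2}$)
$K = 1788$ ($K = \left(\frac{3}{2} \cdot 16 + 903\right) + 861 = \left(24 + 903\right) + 861 = 927 + 861 = 1788$)
$\sqrt{T{\left(-13,36 \right)} + K} = \sqrt{13 + 1788} = \sqrt{1801}$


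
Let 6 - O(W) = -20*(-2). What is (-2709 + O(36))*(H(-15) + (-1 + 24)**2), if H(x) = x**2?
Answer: -2068222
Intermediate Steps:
O(W) = -34 (O(W) = 6 - (-20)*(-2) = 6 - 1*40 = 6 - 40 = -34)
(-2709 + O(36))*(H(-15) + (-1 + 24)**2) = (-2709 - 34)*((-15)**2 + (-1 + 24)**2) = -2743*(225 + 23**2) = -2743*(225 + 529) = -2743*754 = -2068222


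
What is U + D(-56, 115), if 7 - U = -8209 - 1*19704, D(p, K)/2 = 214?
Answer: 28348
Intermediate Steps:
D(p, K) = 428 (D(p, K) = 2*214 = 428)
U = 27920 (U = 7 - (-8209 - 1*19704) = 7 - (-8209 - 19704) = 7 - 1*(-27913) = 7 + 27913 = 27920)
U + D(-56, 115) = 27920 + 428 = 28348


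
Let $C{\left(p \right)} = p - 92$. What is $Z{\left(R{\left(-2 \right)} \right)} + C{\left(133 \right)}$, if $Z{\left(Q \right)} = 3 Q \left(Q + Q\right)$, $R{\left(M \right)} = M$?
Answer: $65$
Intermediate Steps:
$C{\left(p \right)} = -92 + p$ ($C{\left(p \right)} = p - 92 = -92 + p$)
$Z{\left(Q \right)} = 6 Q^{2}$ ($Z{\left(Q \right)} = 3 Q 2 Q = 6 Q^{2}$)
$Z{\left(R{\left(-2 \right)} \right)} + C{\left(133 \right)} = 6 \left(-2\right)^{2} + \left(-92 + 133\right) = 6 \cdot 4 + 41 = 24 + 41 = 65$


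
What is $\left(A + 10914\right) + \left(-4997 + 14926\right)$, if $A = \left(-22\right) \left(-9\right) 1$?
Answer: $21041$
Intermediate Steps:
$A = 198$ ($A = 198 \cdot 1 = 198$)
$\left(A + 10914\right) + \left(-4997 + 14926\right) = \left(198 + 10914\right) + \left(-4997 + 14926\right) = 11112 + 9929 = 21041$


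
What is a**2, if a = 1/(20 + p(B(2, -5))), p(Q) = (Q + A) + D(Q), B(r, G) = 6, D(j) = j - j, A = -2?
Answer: 1/576 ≈ 0.0017361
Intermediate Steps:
D(j) = 0
p(Q) = -2 + Q (p(Q) = (Q - 2) + 0 = (-2 + Q) + 0 = -2 + Q)
a = 1/24 (a = 1/(20 + (-2 + 6)) = 1/(20 + 4) = 1/24 ≈ 0.041667)
a**2 = (1/24)**2 = 1/576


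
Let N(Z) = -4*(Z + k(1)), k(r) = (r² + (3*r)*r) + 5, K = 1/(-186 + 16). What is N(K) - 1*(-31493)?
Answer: 2673847/85 ≈ 31457.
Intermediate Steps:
K = -1/170 (K = 1/(-170) = -1/170 ≈ -0.0058824)
k(r) = 5 + 4*r² (k(r) = (r² + 3*r²) + 5 = 4*r² + 5 = 5 + 4*r²)
N(Z) = -36 - 4*Z (N(Z) = -4*(Z + (5 + 4*1²)) = -4*(Z + (5 + 4*1)) = -4*(Z + (5 + 4)) = -4*(Z + 9) = -4*(9 + Z) = -36 - 4*Z)
N(K) - 1*(-31493) = (-36 - 4*(-1/170)) - 1*(-31493) = (-36 + 2/85) + 31493 = -3058/85 + 31493 = 2673847/85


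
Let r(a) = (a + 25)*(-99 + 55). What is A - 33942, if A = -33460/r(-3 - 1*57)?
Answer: -373601/11 ≈ -33964.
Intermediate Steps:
r(a) = -1100 - 44*a (r(a) = (25 + a)*(-44) = -1100 - 44*a)
A = -239/11 (A = -33460/(-1100 - 44*(-3 - 1*57)) = -33460/(-1100 - 44*(-3 - 57)) = -33460/(-1100 - 44*(-60)) = -33460/(-1100 + 2640) = -33460/1540 = -33460*1/1540 = -239/11 ≈ -21.727)
A - 33942 = -239/11 - 33942 = -373601/11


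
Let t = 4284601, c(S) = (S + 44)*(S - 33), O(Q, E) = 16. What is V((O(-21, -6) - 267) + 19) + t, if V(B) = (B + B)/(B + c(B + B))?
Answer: 223343396211/52127 ≈ 4.2846e+6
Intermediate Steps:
c(S) = (-33 + S)*(44 + S) (c(S) = (44 + S)*(-33 + S) = (-33 + S)*(44 + S))
V(B) = 2*B/(-1452 + 4*B**2 + 23*B) (V(B) = (B + B)/(B + (-1452 + (B + B)**2 + 11*(B + B))) = (2*B)/(B + (-1452 + (2*B)**2 + 11*(2*B))) = (2*B)/(B + (-1452 + 4*B**2 + 22*B)) = (2*B)/(-1452 + 4*B**2 + 23*B) = 2*B/(-1452 + 4*B**2 + 23*B))
V((O(-21, -6) - 267) + 19) + t = 2*((16 - 267) + 19)/(-1452 + 4*((16 - 267) + 19)**2 + 23*((16 - 267) + 19)) + 4284601 = 2*(-251 + 19)/(-1452 + 4*(-251 + 19)**2 + 23*(-251 + 19)) + 4284601 = 2*(-232)/(-1452 + 4*(-232)**2 + 23*(-232)) + 4284601 = 2*(-232)/(-1452 + 4*53824 - 5336) + 4284601 = 2*(-232)/(-1452 + 215296 - 5336) + 4284601 = 2*(-232)/208508 + 4284601 = 2*(-232)*(1/208508) + 4284601 = -116/52127 + 4284601 = 223343396211/52127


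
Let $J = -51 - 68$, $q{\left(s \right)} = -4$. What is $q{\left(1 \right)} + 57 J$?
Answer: $-6787$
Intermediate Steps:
$J = -119$ ($J = -51 - 68 = -119$)
$q{\left(1 \right)} + 57 J = -4 + 57 \left(-119\right) = -4 - 6783 = -6787$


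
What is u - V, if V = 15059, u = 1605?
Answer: -13454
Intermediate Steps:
u - V = 1605 - 1*15059 = 1605 - 15059 = -13454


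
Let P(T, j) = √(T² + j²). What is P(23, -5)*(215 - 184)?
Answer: 31*√554 ≈ 729.65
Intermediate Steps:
P(23, -5)*(215 - 184) = √(23² + (-5)²)*(215 - 184) = √(529 + 25)*31 = √554*31 = 31*√554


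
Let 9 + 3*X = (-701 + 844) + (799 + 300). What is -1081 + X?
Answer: -670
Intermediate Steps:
X = 411 (X = -3 + ((-701 + 844) + (799 + 300))/3 = -3 + (143 + 1099)/3 = -3 + (⅓)*1242 = -3 + 414 = 411)
-1081 + X = -1081 + 411 = -670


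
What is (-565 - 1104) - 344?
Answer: -2013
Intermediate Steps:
(-565 - 1104) - 344 = -1669 - 344 = -2013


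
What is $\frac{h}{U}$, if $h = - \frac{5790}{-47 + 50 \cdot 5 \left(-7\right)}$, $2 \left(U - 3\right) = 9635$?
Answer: $\frac{3860}{5774959} \approx 0.0006684$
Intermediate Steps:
$U = \frac{9641}{2}$ ($U = 3 + \frac{1}{2} \cdot 9635 = 3 + \frac{9635}{2} = \frac{9641}{2} \approx 4820.5$)
$h = \frac{1930}{599}$ ($h = - \frac{5790}{-47 + 50 \left(-35\right)} = - \frac{5790}{-47 - 1750} = - \frac{5790}{-1797} = \left(-5790\right) \left(- \frac{1}{1797}\right) = \frac{1930}{599} \approx 3.222$)
$\frac{h}{U} = \frac{1930}{599 \cdot \frac{9641}{2}} = \frac{1930}{599} \cdot \frac{2}{9641} = \frac{3860}{5774959}$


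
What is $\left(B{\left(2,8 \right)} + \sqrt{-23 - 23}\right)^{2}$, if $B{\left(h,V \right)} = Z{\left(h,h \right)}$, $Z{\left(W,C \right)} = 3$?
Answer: $\left(3 + i \sqrt{46}\right)^{2} \approx -37.0 + 40.694 i$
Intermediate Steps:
$B{\left(h,V \right)} = 3$
$\left(B{\left(2,8 \right)} + \sqrt{-23 - 23}\right)^{2} = \left(3 + \sqrt{-23 - 23}\right)^{2} = \left(3 + \sqrt{-46}\right)^{2} = \left(3 + i \sqrt{46}\right)^{2}$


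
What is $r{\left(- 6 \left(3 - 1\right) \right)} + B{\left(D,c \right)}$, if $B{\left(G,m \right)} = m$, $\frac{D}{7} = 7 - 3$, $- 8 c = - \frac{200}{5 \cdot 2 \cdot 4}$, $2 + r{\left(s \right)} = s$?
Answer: $- \frac{107}{8} \approx -13.375$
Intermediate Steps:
$r{\left(s \right)} = -2 + s$
$c = \frac{5}{8}$ ($c = - \frac{\left(-200\right) \frac{1}{5 \cdot 2 \cdot 4}}{8} = - \frac{\left(-200\right) \frac{1}{10 \cdot 4}}{8} = - \frac{\left(-200\right) \frac{1}{40}}{8} = \left(- \frac{1}{8}\right) \left(-5\right) = \frac{5}{8} \approx 0.625$)
$D = 28$ ($D = 7 \left(7 - 3\right) = 7 \cdot 4 = 28$)
$r{\left(- 6 \left(3 - 1\right) \right)} + B{\left(D,c \right)} = \left(-2 - 6 \left(3 - 1\right)\right) + \frac{5}{8} = \left(-2 - 12\right) + \frac{5}{8} = -14 + \frac{5}{8} = - \frac{107}{8}$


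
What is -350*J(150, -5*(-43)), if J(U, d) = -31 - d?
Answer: 86100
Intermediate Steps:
-350*J(150, -5*(-43)) = -350*(-31 - (-5)*(-43)) = -350*(-31 - 1*215) = -350*(-31 - 215) = -350*(-246) = 86100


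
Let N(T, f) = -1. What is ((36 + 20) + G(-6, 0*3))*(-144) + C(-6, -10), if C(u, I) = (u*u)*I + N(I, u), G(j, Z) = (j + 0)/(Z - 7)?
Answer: -59839/7 ≈ -8548.4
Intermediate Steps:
G(j, Z) = j/(-7 + Z)
C(u, I) = -1 + I*u² (C(u, I) = (u*u)*I - 1 = u²*I - 1 = I*u² - 1 = -1 + I*u²)
((36 + 20) + G(-6, 0*3))*(-144) + C(-6, -10) = ((36 + 20) - 6/(-7 + 0*3))*(-144) + (-1 - 10*(-6)²) = (56 - 6/(-7 + 0))*(-144) + (-1 - 10*36) = (56 - 6/(-7))*(-144) + (-1 - 360) = (56 - 6*(-⅐))*(-144) - 361 = (56 + 6/7)*(-144) - 361 = (398/7)*(-144) - 361 = -57312/7 - 361 = -59839/7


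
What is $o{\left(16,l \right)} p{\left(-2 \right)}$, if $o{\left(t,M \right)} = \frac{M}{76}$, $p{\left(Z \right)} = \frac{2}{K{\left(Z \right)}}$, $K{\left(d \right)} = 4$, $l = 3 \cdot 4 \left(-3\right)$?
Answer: $- \frac{9}{38} \approx -0.23684$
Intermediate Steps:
$l = -36$ ($l = 12 \left(-3\right) = -36$)
$p{\left(Z \right)} = \frac{1}{2}$ ($p{\left(Z \right)} = \frac{2}{4} = 2 \cdot \frac{1}{4} = \frac{1}{2}$)
$o{\left(t,M \right)} = \frac{M}{76}$
$o{\left(16,l \right)} p{\left(-2 \right)} = \frac{1}{76} \left(-36\right) \frac{1}{2} = \left(- \frac{9}{19}\right) \frac{1}{2} = - \frac{9}{38}$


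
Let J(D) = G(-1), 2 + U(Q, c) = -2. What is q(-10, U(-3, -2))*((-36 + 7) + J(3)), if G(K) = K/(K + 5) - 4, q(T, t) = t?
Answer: 133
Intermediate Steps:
U(Q, c) = -4 (U(Q, c) = -2 - 2 = -4)
G(K) = -4 + K/(5 + K) (G(K) = K/(5 + K) - 4 = -4 + K/(5 + K))
J(D) = -17/4 (J(D) = (-20 - 3*(-1))/(5 - 1) = (-20 + 3)/4 = (¼)*(-17) = -17/4)
q(-10, U(-3, -2))*((-36 + 7) + J(3)) = -4*((-36 + 7) - 17/4) = -4*(-29 - 17/4) = -4*(-133/4) = 133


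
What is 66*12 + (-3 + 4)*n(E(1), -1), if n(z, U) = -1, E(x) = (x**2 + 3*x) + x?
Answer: 791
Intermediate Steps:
E(x) = x**2 + 4*x
66*12 + (-3 + 4)*n(E(1), -1) = 66*12 + (-3 + 4)*(-1) = 792 + 1*(-1) = 792 - 1 = 791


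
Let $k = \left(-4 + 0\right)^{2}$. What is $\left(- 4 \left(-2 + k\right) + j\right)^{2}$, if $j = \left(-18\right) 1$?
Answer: $5476$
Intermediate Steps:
$j = -18$
$k = 16$ ($k = \left(-4\right)^{2} = 16$)
$\left(- 4 \left(-2 + k\right) + j\right)^{2} = \left(- 4 \left(-2 + 16\right) - 18\right)^{2} = \left(\left(-4\right) 14 - 18\right)^{2} = \left(-56 - 18\right)^{2} = \left(-74\right)^{2} = 5476$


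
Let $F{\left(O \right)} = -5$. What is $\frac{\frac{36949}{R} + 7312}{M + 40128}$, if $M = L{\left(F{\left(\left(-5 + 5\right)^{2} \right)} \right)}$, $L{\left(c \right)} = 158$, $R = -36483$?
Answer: $\frac{266726747}{1469754138} \approx 0.18148$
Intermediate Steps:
$M = 158$
$\frac{\frac{36949}{R} + 7312}{M + 40128} = \frac{\frac{36949}{-36483} + 7312}{158 + 40128} = \frac{36949 \left(- \frac{1}{36483}\right) + 7312}{40286} = \left(- \frac{36949}{36483} + 7312\right) \frac{1}{40286} = \frac{266726747}{36483} \cdot \frac{1}{40286} = \frac{266726747}{1469754138}$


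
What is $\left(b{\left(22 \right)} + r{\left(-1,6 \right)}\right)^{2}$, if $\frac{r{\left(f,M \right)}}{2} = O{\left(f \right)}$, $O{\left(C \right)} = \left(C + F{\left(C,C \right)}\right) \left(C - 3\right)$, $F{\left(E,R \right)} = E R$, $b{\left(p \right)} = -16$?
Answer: $256$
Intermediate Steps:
$O{\left(C \right)} = \left(-3 + C\right) \left(C + C^{2}\right)$ ($O{\left(C \right)} = \left(C + C C\right) \left(C - 3\right) = \left(C + C^{2}\right) \left(-3 + C\right) = \left(-3 + C\right) \left(C + C^{2}\right)$)
$r{\left(f,M \right)} = 2 f \left(-3 + f^{2} - 2 f\right)$
$\left(b{\left(22 \right)} + r{\left(-1,6 \right)}\right)^{2} = \left(-16 + 2 \left(-1\right) \left(-3 + \left(-1\right)^{2} - -2\right)\right)^{2} = \left(-16 + 2 \left(-1\right) \left(-3 + 1 + 2\right)\right)^{2} = \left(-16 + 2 \left(-1\right) 0\right)^{2} = \left(-16 + 0\right)^{2} = \left(-16\right)^{2} = 256$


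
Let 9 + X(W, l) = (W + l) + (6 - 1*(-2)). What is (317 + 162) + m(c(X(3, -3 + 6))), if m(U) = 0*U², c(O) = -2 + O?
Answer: 479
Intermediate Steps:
X(W, l) = -1 + W + l (X(W, l) = -9 + ((W + l) + (6 - 1*(-2))) = -9 + ((W + l) + (6 + 2)) = -9 + ((W + l) + 8) = -9 + (8 + W + l) = -1 + W + l)
m(U) = 0
(317 + 162) + m(c(X(3, -3 + 6))) = (317 + 162) + 0 = 479 + 0 = 479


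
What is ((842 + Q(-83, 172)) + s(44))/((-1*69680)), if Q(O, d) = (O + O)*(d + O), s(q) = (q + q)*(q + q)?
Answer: 119/1340 ≈ 0.088806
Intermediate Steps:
s(q) = 4*q² (s(q) = (2*q)*(2*q) = 4*q²)
Q(O, d) = 2*O*(O + d) (Q(O, d) = (2*O)*(O + d) = 2*O*(O + d))
((842 + Q(-83, 172)) + s(44))/((-1*69680)) = ((842 + 2*(-83)*(-83 + 172)) + 4*44²)/((-1*69680)) = ((842 + 2*(-83)*89) + 4*1936)/(-69680) = ((842 - 14774) + 7744)*(-1/69680) = (-13932 + 7744)*(-1/69680) = -6188*(-1/69680) = 119/1340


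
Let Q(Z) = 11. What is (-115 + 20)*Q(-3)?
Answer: -1045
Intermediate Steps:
(-115 + 20)*Q(-3) = (-115 + 20)*11 = -95*11 = -1045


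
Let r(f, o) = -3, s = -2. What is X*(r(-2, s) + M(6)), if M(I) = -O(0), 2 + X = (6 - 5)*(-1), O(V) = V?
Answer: 9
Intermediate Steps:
X = -3 (X = -2 + (6 - 5)*(-1) = -2 + 1*(-1) = -2 - 1 = -3)
M(I) = 0 (M(I) = -1*0 = 0)
X*(r(-2, s) + M(6)) = -3*(-3 + 0) = -3*(-3) = 9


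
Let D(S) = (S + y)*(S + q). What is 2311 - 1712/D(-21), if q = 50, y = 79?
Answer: 1942695/841 ≈ 2310.0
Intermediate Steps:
D(S) = (50 + S)*(79 + S) (D(S) = (S + 79)*(S + 50) = (79 + S)*(50 + S) = (50 + S)*(79 + S))
2311 - 1712/D(-21) = 2311 - 1712/(3950 + (-21)² + 129*(-21)) = 2311 - 1712/(3950 + 441 - 2709) = 2311 - 1712/1682 = 2311 - 1*856/841 = 2311 - 856/841 = 1942695/841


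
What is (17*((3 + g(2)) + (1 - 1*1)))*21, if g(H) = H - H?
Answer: 1071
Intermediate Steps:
g(H) = 0
(17*((3 + g(2)) + (1 - 1*1)))*21 = (17*((3 + 0) + (1 - 1*1)))*21 = (17*(3 + (1 - 1)))*21 = (17*(3 + 0))*21 = (17*3)*21 = 51*21 = 1071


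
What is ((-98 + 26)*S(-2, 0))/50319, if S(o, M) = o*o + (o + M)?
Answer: -16/5591 ≈ -0.0028617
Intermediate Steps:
S(o, M) = M + o + o**2 (S(o, M) = o**2 + (M + o) = M + o + o**2)
((-98 + 26)*S(-2, 0))/50319 = ((-98 + 26)*(0 - 2 + (-2)**2))/50319 = -72*(0 - 2 + 4)*(1/50319) = -72*2*(1/50319) = -144*1/50319 = -16/5591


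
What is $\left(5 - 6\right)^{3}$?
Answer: $-1$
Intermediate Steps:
$\left(5 - 6\right)^{3} = \left(-1\right)^{3} = -1$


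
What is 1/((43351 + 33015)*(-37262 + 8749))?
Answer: -1/2177423758 ≈ -4.5926e-10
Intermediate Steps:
1/((43351 + 33015)*(-37262 + 8749)) = 1/(76366*(-28513)) = 1/(-2177423758) = -1/2177423758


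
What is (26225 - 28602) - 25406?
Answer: -27783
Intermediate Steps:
(26225 - 28602) - 25406 = -2377 - 25406 = -27783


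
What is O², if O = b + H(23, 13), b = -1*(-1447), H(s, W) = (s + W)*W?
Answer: 3667225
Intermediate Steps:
H(s, W) = W*(W + s) (H(s, W) = (W + s)*W = W*(W + s))
b = 1447
O = 1915 (O = 1447 + 13*(13 + 23) = 1447 + 13*36 = 1447 + 468 = 1915)
O² = 1915² = 3667225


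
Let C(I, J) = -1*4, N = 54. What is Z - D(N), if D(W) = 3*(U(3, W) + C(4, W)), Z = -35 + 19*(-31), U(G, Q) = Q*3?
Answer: -1098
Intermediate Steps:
U(G, Q) = 3*Q
C(I, J) = -4
Z = -624 (Z = -35 - 589 = -624)
D(W) = -12 + 9*W (D(W) = 3*(3*W - 4) = 3*(-4 + 3*W) = -12 + 9*W)
Z - D(N) = -624 - (-12 + 9*54) = -624 - (-12 + 486) = -624 - 1*474 = -624 - 474 = -1098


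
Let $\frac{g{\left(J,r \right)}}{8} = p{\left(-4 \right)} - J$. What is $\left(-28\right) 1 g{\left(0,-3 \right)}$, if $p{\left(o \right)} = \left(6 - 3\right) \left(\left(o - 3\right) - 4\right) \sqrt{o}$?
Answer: $14784 i \approx 14784.0 i$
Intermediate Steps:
$p{\left(o \right)} = \sqrt{o} \left(-21 + 3 o\right)$ ($p{\left(o \right)} = 3 \left(\left(-3 + o\right) - 4\right) \sqrt{o} = 3 \left(-7 + o\right) \sqrt{o} = \left(-21 + 3 o\right) \sqrt{o} = \sqrt{o} \left(-21 + 3 o\right)$)
$g{\left(J,r \right)} = - 528 i - 8 J$ ($g{\left(J,r \right)} = 8 \left(3 \sqrt{-4} \left(-7 - 4\right) - J\right) = 8 \left(3 \cdot 2 i \left(-11\right) - J\right) = 8 \left(- 66 i - J\right) = 8 \left(- J - 66 i\right) = - 528 i - 8 J$)
$\left(-28\right) 1 g{\left(0,-3 \right)} = \left(-28\right) 1 \left(- 528 i - 0\right) = - 28 \left(- 528 i + 0\right) = - 28 \left(- 528 i\right) = 14784 i$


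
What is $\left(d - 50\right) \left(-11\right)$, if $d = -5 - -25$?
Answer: $330$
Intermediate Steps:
$d = 20$ ($d = -5 + 25 = 20$)
$\left(d - 50\right) \left(-11\right) = \left(20 - 50\right) \left(-11\right) = \left(-30\right) \left(-11\right) = 330$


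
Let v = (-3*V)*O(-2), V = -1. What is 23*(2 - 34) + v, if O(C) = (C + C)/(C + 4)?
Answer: -742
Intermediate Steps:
O(C) = 2*C/(4 + C) (O(C) = (2*C)/(4 + C) = 2*C/(4 + C))
v = -6 (v = (-3*(-1))*(2*(-2)/(4 - 2)) = 3*(2*(-2)/2) = 3*(2*(-2)*(½)) = 3*(-2) = -6)
23*(2 - 34) + v = 23*(2 - 34) - 6 = 23*(-32) - 6 = -736 - 6 = -742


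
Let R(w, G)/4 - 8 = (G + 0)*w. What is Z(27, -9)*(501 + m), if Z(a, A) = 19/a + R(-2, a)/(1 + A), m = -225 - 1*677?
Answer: -256640/27 ≈ -9505.2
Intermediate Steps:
R(w, G) = 32 + 4*G*w (R(w, G) = 32 + 4*((G + 0)*w) = 32 + 4*(G*w) = 32 + 4*G*w)
m = -902 (m = -225 - 677 = -902)
Z(a, A) = 19/a + (32 - 8*a)/(1 + A) (Z(a, A) = 19/a + (32 + 4*a*(-2))/(1 + A) = 19/a + (32 - 8*a)/(1 + A))
Z(27, -9)*(501 + m) = ((19 + 19*(-9) + 8*27*(4 - 1*27))/(27*(1 - 9)))*(501 - 902) = ((1/27)*(19 - 171 + 8*27*(4 - 27))/(-8))*(-401) = ((1/27)*(-⅛)*(19 - 171 + 8*27*(-23)))*(-401) = ((1/27)*(-⅛)*(19 - 171 - 4968))*(-401) = ((1/27)*(-⅛)*(-5120))*(-401) = (640/27)*(-401) = -256640/27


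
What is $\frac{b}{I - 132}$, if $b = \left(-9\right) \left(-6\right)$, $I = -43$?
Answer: $- \frac{54}{175} \approx -0.30857$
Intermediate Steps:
$b = 54$
$\frac{b}{I - 132} = \frac{1}{-43 - 132} \cdot 54 = \frac{1}{-175} \cdot 54 = \left(- \frac{1}{175}\right) 54 = - \frac{54}{175}$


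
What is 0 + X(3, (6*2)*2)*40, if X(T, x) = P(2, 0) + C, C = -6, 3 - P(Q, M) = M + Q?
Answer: -200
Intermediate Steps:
P(Q, M) = 3 - M - Q (P(Q, M) = 3 - (M + Q) = 3 + (-M - Q) = 3 - M - Q)
X(T, x) = -5 (X(T, x) = (3 - 1*0 - 1*2) - 6 = (3 + 0 - 2) - 6 = 1 - 6 = -5)
0 + X(3, (6*2)*2)*40 = 0 - 5*40 = 0 - 200 = -200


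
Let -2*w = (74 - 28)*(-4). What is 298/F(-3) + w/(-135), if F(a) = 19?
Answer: 38482/2565 ≈ 15.003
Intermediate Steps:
w = 92 (w = -(74 - 28)*(-4)/2 = -23*(-4) = -1/2*(-184) = 92)
298/F(-3) + w/(-135) = 298/19 + 92/(-135) = 298*(1/19) + 92*(-1/135) = 298/19 - 92/135 = 38482/2565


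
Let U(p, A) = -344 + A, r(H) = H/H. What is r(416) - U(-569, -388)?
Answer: 733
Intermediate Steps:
r(H) = 1
r(416) - U(-569, -388) = 1 - (-344 - 388) = 1 - 1*(-732) = 1 + 732 = 733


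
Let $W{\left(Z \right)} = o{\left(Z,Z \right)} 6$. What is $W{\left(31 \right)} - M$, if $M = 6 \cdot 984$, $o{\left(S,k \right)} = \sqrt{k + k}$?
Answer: $-5904 + 6 \sqrt{62} \approx -5856.8$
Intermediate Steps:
$o{\left(S,k \right)} = \sqrt{2} \sqrt{k}$ ($o{\left(S,k \right)} = \sqrt{2 k} = \sqrt{2} \sqrt{k}$)
$M = 5904$
$W{\left(Z \right)} = 6 \sqrt{2} \sqrt{Z}$ ($W{\left(Z \right)} = \sqrt{2} \sqrt{Z} 6 = 6 \sqrt{2} \sqrt{Z}$)
$W{\left(31 \right)} - M = 6 \sqrt{2} \sqrt{31} - 5904 = 6 \sqrt{62} - 5904 = -5904 + 6 \sqrt{62}$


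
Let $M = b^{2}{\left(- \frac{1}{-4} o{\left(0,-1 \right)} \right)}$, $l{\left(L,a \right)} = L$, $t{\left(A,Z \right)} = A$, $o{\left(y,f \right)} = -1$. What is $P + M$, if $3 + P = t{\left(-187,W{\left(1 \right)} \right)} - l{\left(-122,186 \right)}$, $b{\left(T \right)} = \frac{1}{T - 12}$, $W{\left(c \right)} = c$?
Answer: $- \frac{163252}{2401} \approx -67.993$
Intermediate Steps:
$b{\left(T \right)} = \frac{1}{-12 + T}$
$P = -68$ ($P = -3 - 65 = -68$)
$M = \frac{16}{2401}$ ($M = \left(\frac{1}{-12 + - \frac{1}{-4} \left(-1\right)}\right)^{2} = \left(\frac{1}{-12 + \left(-1\right) \left(- \frac{1}{4}\right) \left(-1\right)}\right)^{2} = \left(\frac{1}{-12 + \frac{1}{4} \left(-1\right)}\right)^{2} = \left(\frac{1}{-12 - \frac{1}{4}}\right)^{2} = \left(\frac{1}{- \frac{49}{4}}\right)^{2} = \left(- \frac{4}{49}\right)^{2} = \frac{16}{2401} \approx 0.0066639$)
$P + M = -68 + \frac{16}{2401} = - \frac{163252}{2401}$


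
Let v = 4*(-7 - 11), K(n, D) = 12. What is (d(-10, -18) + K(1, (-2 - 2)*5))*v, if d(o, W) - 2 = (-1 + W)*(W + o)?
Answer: -39312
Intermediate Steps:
d(o, W) = 2 + (-1 + W)*(W + o)
v = -72 (v = 4*(-18) = -72)
(d(-10, -18) + K(1, (-2 - 2)*5))*v = ((2 + (-18)² - 1*(-18) - 1*(-10) - 18*(-10)) + 12)*(-72) = ((2 + 324 + 18 + 10 + 180) + 12)*(-72) = (534 + 12)*(-72) = 546*(-72) = -39312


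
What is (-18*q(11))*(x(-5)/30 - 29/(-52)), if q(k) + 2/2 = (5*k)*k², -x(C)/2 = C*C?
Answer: 1726713/13 ≈ 1.3282e+5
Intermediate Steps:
x(C) = -2*C² (x(C) = -2*C*C = -2*C²)
q(k) = -1 + 5*k³ (q(k) = -1 + (5*k)*k² = -1 + 5*k³)
(-18*q(11))*(x(-5)/30 - 29/(-52)) = (-18*(-1 + 5*11³))*(-2*(-5)²/30 - 29/(-52)) = (-18*(-1 + 5*1331))*(-2*25*(1/30) - 29*(-1/52)) = (-18*(-1 + 6655))*(-50*1/30 + 29/52) = (-18*6654)*(-5/3 + 29/52) = -119772*(-173/156) = 1726713/13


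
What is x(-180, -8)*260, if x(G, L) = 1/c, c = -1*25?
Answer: -52/5 ≈ -10.400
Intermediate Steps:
c = -25
x(G, L) = -1/25 (x(G, L) = 1/(-25) = -1/25)
x(-180, -8)*260 = -1/25*260 = -52/5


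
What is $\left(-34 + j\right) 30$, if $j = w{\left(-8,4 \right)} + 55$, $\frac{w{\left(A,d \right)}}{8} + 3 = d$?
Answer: $870$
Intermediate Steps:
$w{\left(A,d \right)} = -24 + 8 d$
$j = 63$ ($j = \left(-24 + 8 \cdot 4\right) + 55 = \left(-24 + 32\right) + 55 = 8 + 55 = 63$)
$\left(-34 + j\right) 30 = \left(-34 + 63\right) 30 = 29 \cdot 30 = 870$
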